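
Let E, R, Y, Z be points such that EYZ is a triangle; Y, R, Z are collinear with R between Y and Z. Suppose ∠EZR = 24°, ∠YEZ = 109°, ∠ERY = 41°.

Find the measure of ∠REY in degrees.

∠REY = 92°

1. ∠EZY = 24°  [R on ray ZY]
2. ∠EYZ = 47°  [△EYZ]
3. ∠EYR = 47°  [R on ray YZ]
4. ∠REY = 92°  [△EYR]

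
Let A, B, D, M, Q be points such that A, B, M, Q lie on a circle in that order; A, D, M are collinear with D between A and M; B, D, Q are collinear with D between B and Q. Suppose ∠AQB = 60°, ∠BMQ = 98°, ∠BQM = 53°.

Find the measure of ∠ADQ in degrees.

∠ADQ = 91°

1. ∠AMB = 60°  [same arc AB]
2. ∠MBQ = 29°  [△BMQ]
3. ∠BDM = 91°  [△BDM]
4. ∠ADQ = 91°  [vertical angles at D]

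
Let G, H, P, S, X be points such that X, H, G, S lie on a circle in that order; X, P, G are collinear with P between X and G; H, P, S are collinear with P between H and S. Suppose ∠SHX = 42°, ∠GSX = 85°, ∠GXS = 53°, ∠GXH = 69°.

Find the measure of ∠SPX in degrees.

∠SPX = 111°

1. ∠SGX = 42°  [same arc XS]
2. ∠GSH = 69°  [same arc HG]
3. ∠GPS = 69°  [△GPS]
4. ∠SPX = 111°  [linear pair at P on XG]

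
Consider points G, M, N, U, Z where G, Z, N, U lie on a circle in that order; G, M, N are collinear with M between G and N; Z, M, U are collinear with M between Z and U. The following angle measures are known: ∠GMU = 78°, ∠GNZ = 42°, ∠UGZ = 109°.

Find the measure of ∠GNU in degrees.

∠GNU = 29°

1. ∠GUZ = 42°  [same arc GZ]
2. ∠GZU = 29°  [△GZU]
3. ∠GNU = 29°  [same arc GU]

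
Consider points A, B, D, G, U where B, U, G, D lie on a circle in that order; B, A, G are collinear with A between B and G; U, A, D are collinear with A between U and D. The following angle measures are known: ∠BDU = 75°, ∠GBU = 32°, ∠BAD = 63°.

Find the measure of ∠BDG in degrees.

∠BDG = 107°

1. ∠BGU = 75°  [same arc BU]
2. ∠BUG = 73°  [△BUG]
3. ∠BDG = 107°  [cyclic BUGD, opposite ∠U+∠D]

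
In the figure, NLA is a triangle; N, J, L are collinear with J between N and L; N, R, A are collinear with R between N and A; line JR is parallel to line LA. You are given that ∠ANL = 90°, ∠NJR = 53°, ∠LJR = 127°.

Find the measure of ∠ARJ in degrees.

1. ∠JNR = 90°  [J on NL, R on NA]
2. ∠JRN = 37°  [△NJR]
3. ∠ARJ = 143°  [linear pair at R on NA]

∠ARJ = 143°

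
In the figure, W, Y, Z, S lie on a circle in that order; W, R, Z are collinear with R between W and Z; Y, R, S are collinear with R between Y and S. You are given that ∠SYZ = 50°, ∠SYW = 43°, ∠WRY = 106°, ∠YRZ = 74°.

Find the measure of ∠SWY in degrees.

∠SWY = 81°

1. ∠SWZ = 50°  [same arc ZS]
2. ∠SRW = 74°  [vertical angles at R]
3. ∠WSY = 56°  [△WRS]
4. ∠SWY = 81°  [△WYS]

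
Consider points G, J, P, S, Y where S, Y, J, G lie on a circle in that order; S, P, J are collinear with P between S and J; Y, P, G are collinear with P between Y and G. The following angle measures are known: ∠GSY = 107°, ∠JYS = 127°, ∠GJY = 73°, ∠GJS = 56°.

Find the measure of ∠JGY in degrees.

1. ∠JGS = 53°  [cyclic SYJG, opposite ∠Y+∠G]
2. ∠GSJ = 71°  [△SJG]
3. ∠GYJ = 71°  [same arc JG]
4. ∠JGY = 36°  [△YJG]

∠JGY = 36°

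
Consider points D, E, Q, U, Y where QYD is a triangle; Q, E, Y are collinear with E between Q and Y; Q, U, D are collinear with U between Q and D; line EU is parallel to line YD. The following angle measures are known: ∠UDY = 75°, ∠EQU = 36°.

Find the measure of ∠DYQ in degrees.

∠DYQ = 69°

1. ∠QDY = 75°  [U on ray DQ]
2. ∠DQY = 36°  [E on QY, U on QD]
3. ∠DYQ = 69°  [△QYD]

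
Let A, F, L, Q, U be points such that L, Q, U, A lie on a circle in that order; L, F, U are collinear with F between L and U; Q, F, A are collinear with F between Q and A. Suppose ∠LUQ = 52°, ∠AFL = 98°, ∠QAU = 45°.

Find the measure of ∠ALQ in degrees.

∠ALQ = 75°

1. ∠LAQ = 52°  [same arc LQ]
2. ∠QFU = 98°  [vertical angles at F]
3. ∠QLU = 45°  [same arc QU]
4. ∠LFQ = 82°  [linear pair at F on LU]
5. ∠AQL = 53°  [△LFQ]
6. ∠ALQ = 75°  [△LQA]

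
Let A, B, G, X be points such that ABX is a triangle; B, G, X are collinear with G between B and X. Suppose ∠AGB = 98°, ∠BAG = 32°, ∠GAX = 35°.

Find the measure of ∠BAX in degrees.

1. ∠ABG = 50°  [△ABG]
2. ∠AGX = 82°  [linear pair at G on BX]
3. ∠AXG = 63°  [△AGX]
4. ∠ABX = 50°  [G on ray BX]
5. ∠AXB = 63°  [G on ray XB]
6. ∠BAX = 67°  [△ABX]

∠BAX = 67°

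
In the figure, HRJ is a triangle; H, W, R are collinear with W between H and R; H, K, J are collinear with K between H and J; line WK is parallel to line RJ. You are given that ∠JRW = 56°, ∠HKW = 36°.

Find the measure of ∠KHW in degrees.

1. ∠HRJ = 56°  [W on ray RH]
2. ∠HJR = 36°  [WK∥RJ, corresponding at K]
3. ∠JHR = 88°  [△HRJ]
4. ∠KHW = 88°  [W on HR, K on HJ]

∠KHW = 88°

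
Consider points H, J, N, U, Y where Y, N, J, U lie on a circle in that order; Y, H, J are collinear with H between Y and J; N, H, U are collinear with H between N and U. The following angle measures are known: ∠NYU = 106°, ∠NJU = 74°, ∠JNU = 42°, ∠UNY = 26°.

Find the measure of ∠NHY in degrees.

∠NHY = 90°

1. ∠JUN = 64°  [△NJU]
2. ∠JYN = 64°  [same arc NJ]
3. ∠NHY = 90°  [△YHN]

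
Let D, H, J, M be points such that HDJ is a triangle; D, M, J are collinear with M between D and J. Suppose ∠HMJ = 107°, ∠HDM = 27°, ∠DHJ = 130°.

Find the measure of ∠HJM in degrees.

∠HJM = 23°

1. ∠HDJ = 27°  [M on ray DJ]
2. ∠DJH = 23°  [△HDJ]
3. ∠HJM = 23°  [M on ray JD]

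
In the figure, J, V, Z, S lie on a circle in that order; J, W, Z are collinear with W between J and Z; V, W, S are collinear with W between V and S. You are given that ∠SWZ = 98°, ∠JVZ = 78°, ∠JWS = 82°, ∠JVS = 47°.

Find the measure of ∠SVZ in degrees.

∠SVZ = 31°

1. ∠JSZ = 102°  [cyclic JVZS, opposite ∠V+∠S]
2. ∠JZS = 47°  [same arc JS]
3. ∠SJZ = 31°  [△JZS]
4. ∠SVZ = 31°  [same arc ZS]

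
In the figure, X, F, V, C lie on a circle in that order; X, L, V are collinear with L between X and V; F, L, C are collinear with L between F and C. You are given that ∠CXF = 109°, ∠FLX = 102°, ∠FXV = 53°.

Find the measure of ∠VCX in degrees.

1. ∠CVF = 71°  [cyclic XFVC, opposite ∠X+∠V]
2. ∠CLV = 102°  [vertical angles at L]
3. ∠FCV = 53°  [same arc FV]
4. ∠CFV = 56°  [△FVC]
5. ∠CVX = 25°  [△VLC]
6. ∠CXV = 56°  [same arc VC]
7. ∠VCX = 99°  [△XVC]

∠VCX = 99°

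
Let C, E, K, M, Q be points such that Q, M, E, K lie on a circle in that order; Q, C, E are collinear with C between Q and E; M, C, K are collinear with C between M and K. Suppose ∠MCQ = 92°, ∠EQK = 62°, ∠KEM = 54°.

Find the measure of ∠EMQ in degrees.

∠EMQ = 86°

1. ∠ECM = 88°  [linear pair at C on QE]
2. ∠EMK = 62°  [same arc EK]
3. ∠EKM = 64°  [△MEK]
4. ∠MEQ = 30°  [△MCE]
5. ∠EQM = 64°  [same arc ME]
6. ∠EMQ = 86°  [△QME]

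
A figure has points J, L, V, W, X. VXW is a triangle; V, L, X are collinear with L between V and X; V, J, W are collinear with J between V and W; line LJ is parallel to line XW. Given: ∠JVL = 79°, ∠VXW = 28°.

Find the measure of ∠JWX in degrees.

∠JWX = 73°

1. ∠WVX = 79°  [L on VX, J on VW]
2. ∠VWX = 73°  [△VXW]
3. ∠JWX = 73°  [J on ray WV]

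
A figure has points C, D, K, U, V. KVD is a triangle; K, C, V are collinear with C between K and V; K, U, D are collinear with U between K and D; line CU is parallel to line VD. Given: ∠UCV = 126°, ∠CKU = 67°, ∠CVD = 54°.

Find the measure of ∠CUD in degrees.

∠CUD = 121°

1. ∠KCU = 54°  [linear pair at C on KV]
2. ∠CUK = 59°  [△KCU]
3. ∠CUD = 121°  [linear pair at U on KD]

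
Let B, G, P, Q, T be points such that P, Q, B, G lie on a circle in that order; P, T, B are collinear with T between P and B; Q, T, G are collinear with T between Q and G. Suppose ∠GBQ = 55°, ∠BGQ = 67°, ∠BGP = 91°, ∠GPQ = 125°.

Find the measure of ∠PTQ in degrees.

1. ∠BQG = 58°  [△QBG]
2. ∠BPQ = 67°  [same arc QB]
3. ∠BQP = 89°  [cyclic PQBG, opposite ∠Q+∠G]
4. ∠PBQ = 24°  [△PQB]
5. ∠BTQ = 98°  [△QTB]
6. ∠PTQ = 82°  [linear pair at T on PB]

∠PTQ = 82°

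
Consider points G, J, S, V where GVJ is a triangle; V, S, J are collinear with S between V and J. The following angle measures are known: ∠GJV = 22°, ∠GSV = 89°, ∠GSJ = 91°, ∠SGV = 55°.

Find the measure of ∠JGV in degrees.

1. ∠GVS = 36°  [△GVS]
2. ∠GVJ = 36°  [S on ray VJ]
3. ∠JGV = 122°  [△GVJ]

∠JGV = 122°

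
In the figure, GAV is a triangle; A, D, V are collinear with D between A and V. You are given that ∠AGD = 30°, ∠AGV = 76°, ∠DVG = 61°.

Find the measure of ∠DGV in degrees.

∠DGV = 46°

1. ∠AVG = 61°  [D on ray VA]
2. ∠GAV = 43°  [△GAV]
3. ∠DAG = 43°  [D on ray AV]
4. ∠ADG = 107°  [△GAD]
5. ∠GDV = 73°  [linear pair at D on AV]
6. ∠DGV = 46°  [△GDV]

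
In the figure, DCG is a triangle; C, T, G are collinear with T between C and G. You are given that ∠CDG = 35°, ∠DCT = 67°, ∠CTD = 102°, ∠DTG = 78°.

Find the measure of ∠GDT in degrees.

1. ∠DCG = 67°  [T on ray CG]
2. ∠CGD = 78°  [△DCG]
3. ∠DGT = 78°  [T on ray GC]
4. ∠GDT = 24°  [△DTG]

∠GDT = 24°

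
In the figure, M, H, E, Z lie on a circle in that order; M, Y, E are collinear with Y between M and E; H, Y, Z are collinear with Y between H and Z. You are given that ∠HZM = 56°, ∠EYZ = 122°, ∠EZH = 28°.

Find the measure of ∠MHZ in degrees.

1. ∠HYM = 122°  [vertical angles at Y]
2. ∠EMH = 28°  [same arc HE]
3. ∠MHZ = 30°  [△MYH]

∠MHZ = 30°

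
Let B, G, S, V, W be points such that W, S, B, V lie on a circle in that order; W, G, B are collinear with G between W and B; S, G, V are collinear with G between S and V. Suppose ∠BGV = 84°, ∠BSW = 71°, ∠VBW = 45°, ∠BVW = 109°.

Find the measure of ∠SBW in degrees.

∠SBW = 58°

1. ∠SGW = 84°  [vertical angles at G]
2. ∠BWV = 26°  [△WBV]
3. ∠BGS = 96°  [linear pair at G on WB]
4. ∠BSV = 26°  [same arc BV]
5. ∠SBW = 58°  [△SGB]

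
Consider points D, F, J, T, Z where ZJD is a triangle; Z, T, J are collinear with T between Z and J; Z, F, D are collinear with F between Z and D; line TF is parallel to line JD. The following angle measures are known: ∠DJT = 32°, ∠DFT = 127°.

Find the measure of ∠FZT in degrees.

∠FZT = 95°

1. ∠DJZ = 32°  [T on ray JZ]
2. ∠TFZ = 53°  [linear pair at F on ZD]
3. ∠FTZ = 32°  [TF∥JD, corresponding at T]
4. ∠FZT = 95°  [△ZTF]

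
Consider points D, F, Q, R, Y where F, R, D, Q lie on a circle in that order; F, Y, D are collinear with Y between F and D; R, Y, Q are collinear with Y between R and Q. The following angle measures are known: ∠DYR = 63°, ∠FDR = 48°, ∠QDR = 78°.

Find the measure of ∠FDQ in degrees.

∠FDQ = 30°

1. ∠FYQ = 63°  [vertical angles at Y]
2. ∠DRQ = 69°  [△RYD]
3. ∠DQR = 33°  [△RDQ]
4. ∠DYQ = 117°  [linear pair at Y on FD]
5. ∠FDQ = 30°  [△DYQ]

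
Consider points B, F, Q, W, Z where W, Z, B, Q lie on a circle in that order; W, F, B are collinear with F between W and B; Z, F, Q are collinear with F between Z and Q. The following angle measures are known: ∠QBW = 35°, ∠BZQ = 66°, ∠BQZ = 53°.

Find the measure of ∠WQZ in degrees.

1. ∠BFQ = 92°  [△BFQ]
2. ∠BWQ = 66°  [same arc BQ]
3. ∠QFW = 88°  [linear pair at F on WB]
4. ∠WQZ = 26°  [△WFQ]

∠WQZ = 26°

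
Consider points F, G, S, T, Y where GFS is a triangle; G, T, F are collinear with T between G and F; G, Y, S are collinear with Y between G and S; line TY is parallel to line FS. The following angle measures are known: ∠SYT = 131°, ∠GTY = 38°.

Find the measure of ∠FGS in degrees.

1. ∠GYT = 49°  [linear pair at Y on GS]
2. ∠TGY = 93°  [△GTY]
3. ∠FGS = 93°  [T on GF, Y on GS]

∠FGS = 93°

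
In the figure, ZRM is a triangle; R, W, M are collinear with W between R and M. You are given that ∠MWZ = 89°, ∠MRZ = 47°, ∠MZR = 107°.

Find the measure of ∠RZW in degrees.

1. ∠RWZ = 91°  [linear pair at W on RM]
2. ∠WRZ = 47°  [W on ray RM]
3. ∠RZW = 42°  [△ZRW]

∠RZW = 42°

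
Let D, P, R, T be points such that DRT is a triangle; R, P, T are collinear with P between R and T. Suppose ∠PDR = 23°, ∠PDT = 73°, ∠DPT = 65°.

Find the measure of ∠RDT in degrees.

1. ∠DTP = 42°  [△DPT]
2. ∠DPR = 115°  [linear pair at P on RT]
3. ∠DTR = 42°  [P on ray TR]
4. ∠DRP = 42°  [△DRP]
5. ∠DRT = 42°  [P on ray RT]
6. ∠RDT = 96°  [△DRT]

∠RDT = 96°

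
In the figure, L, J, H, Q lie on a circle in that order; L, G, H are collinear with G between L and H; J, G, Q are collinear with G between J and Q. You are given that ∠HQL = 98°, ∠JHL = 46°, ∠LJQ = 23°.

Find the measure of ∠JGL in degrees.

1. ∠HJL = 82°  [cyclic LJHQ, opposite ∠J+∠Q]
2. ∠HLJ = 52°  [△LJH]
3. ∠JGL = 105°  [△LGJ]

∠JGL = 105°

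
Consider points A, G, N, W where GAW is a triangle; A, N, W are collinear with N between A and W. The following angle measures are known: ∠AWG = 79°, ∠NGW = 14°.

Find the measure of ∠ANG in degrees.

∠ANG = 93°

1. ∠GWN = 79°  [N on ray WA]
2. ∠GNW = 87°  [△GNW]
3. ∠ANG = 93°  [linear pair at N on AW]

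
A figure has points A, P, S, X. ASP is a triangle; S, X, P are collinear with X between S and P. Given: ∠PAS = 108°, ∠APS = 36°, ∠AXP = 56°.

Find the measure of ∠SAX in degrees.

1. ∠ASP = 36°  [△ASP]
2. ∠AXS = 124°  [linear pair at X on SP]
3. ∠ASX = 36°  [X on ray SP]
4. ∠SAX = 20°  [△ASX]

∠SAX = 20°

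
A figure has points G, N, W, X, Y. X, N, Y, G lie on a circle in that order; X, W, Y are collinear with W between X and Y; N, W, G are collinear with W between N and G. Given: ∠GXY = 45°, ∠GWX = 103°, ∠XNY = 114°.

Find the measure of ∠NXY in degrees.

1. ∠GNY = 45°  [same arc YG]
2. ∠NWY = 103°  [vertical angles at W]
3. ∠NYX = 32°  [△NWY]
4. ∠NXY = 34°  [△XNY]

∠NXY = 34°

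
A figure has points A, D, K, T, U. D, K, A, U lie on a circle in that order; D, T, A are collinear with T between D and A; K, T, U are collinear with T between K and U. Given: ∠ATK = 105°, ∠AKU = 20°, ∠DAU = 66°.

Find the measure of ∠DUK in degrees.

∠DUK = 55°

1. ∠DTU = 105°  [vertical angles at T]
2. ∠ADU = 20°  [same arc AU]
3. ∠DUK = 55°  [△DTU]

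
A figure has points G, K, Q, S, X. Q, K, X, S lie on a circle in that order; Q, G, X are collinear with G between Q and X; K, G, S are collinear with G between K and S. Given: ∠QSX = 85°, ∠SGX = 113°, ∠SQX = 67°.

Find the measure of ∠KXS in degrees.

1. ∠QXS = 28°  [△QXS]
2. ∠KSX = 39°  [△XGS]
3. ∠SKX = 67°  [same arc XS]
4. ∠KXS = 74°  [△KXS]

∠KXS = 74°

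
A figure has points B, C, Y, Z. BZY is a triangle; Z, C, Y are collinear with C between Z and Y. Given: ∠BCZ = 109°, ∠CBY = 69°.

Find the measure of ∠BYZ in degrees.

∠BYZ = 40°

1. ∠BCY = 71°  [linear pair at C on ZY]
2. ∠BYC = 40°  [△BCY]
3. ∠BYZ = 40°  [C on ray YZ]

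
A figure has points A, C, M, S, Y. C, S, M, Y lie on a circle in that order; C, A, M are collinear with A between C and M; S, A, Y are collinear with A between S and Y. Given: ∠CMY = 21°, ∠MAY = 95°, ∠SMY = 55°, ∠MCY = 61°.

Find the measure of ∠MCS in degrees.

∠MCS = 64°

1. ∠CSY = 21°  [same arc CY]
2. ∠CAS = 95°  [vertical angles at A]
3. ∠MCS = 64°  [△CAS]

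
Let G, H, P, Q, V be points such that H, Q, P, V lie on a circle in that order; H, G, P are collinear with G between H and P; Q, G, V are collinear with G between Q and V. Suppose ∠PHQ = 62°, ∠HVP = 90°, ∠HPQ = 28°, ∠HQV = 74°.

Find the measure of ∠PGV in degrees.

∠PGV = 44°

1. ∠PVQ = 62°  [same arc QP]
2. ∠HPV = 74°  [same arc HV]
3. ∠PGV = 44°  [△PGV]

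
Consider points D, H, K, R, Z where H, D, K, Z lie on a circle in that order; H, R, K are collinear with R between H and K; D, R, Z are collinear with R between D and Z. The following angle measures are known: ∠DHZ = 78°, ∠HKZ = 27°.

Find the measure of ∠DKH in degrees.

1. ∠HDZ = 27°  [same arc HZ]
2. ∠DZH = 75°  [△HDZ]
3. ∠DKH = 75°  [same arc HD]

∠DKH = 75°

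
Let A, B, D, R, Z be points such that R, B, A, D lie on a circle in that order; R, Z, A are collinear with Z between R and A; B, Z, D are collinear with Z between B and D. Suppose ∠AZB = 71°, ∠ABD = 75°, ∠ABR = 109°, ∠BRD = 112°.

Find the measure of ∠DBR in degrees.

1. ∠BZR = 109°  [linear pair at Z on RA]
2. ∠BAR = 34°  [△BZA]
3. ∠ARB = 37°  [△RBA]
4. ∠DBR = 34°  [△RZB]

∠DBR = 34°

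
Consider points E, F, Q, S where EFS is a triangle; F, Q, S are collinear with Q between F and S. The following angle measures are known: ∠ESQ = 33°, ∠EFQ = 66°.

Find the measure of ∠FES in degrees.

1. ∠ESF = 33°  [Q on ray SF]
2. ∠EFS = 66°  [Q on ray FS]
3. ∠FES = 81°  [△EFS]

∠FES = 81°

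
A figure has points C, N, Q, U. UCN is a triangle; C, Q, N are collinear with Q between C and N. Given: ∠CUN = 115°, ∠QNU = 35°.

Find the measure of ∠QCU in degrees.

∠QCU = 30°

1. ∠CNU = 35°  [Q on ray NC]
2. ∠NCU = 30°  [△UCN]
3. ∠QCU = 30°  [Q on ray CN]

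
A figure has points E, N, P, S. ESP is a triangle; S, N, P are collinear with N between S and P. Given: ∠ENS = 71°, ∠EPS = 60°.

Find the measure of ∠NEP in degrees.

∠NEP = 11°

1. ∠ENP = 109°  [linear pair at N on SP]
2. ∠EPN = 60°  [N on ray PS]
3. ∠NEP = 11°  [△ENP]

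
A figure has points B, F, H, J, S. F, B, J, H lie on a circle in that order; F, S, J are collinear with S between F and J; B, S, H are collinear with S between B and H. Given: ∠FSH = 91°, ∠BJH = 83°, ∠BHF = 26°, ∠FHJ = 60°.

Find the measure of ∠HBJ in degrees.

∠HBJ = 63°

1. ∠BSJ = 91°  [vertical angles at S]
2. ∠BJF = 26°  [same arc FB]
3. ∠HBJ = 63°  [△BSJ]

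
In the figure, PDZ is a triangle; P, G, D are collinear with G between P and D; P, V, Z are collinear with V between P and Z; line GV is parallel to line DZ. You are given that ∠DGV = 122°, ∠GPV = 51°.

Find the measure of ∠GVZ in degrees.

1. ∠PGV = 58°  [linear pair at G on PD]
2. ∠GVP = 71°  [△PGV]
3. ∠GVZ = 109°  [linear pair at V on PZ]

∠GVZ = 109°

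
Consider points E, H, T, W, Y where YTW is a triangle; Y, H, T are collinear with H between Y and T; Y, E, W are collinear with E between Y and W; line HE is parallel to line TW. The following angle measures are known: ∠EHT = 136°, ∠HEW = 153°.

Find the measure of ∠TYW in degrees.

1. ∠EHY = 44°  [linear pair at H on YT]
2. ∠HEY = 27°  [linear pair at E on YW]
3. ∠EYH = 109°  [△YHE]
4. ∠TYW = 109°  [H on YT, E on YW]

∠TYW = 109°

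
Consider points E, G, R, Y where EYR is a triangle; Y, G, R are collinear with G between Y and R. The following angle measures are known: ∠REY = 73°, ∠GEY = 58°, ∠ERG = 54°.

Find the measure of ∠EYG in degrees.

∠EYG = 53°

1. ∠ERY = 54°  [G on ray RY]
2. ∠EYR = 53°  [△EYR]
3. ∠EYG = 53°  [G on ray YR]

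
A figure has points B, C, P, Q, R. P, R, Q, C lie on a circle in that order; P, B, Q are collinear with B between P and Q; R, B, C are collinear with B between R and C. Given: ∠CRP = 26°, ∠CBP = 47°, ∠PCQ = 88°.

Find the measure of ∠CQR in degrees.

∠CQR = 93°

1. ∠CQP = 26°  [same arc PC]
2. ∠CBQ = 133°  [linear pair at B on PQ]
3. ∠CPQ = 66°  [△PQC]
4. ∠QCR = 21°  [△QBC]
5. ∠CRQ = 66°  [same arc QC]
6. ∠CQR = 93°  [△RQC]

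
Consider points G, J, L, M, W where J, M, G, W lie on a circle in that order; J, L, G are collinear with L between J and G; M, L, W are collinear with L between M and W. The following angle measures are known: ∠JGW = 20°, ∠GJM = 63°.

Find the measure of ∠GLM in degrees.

1. ∠JMW = 20°  [same arc JW]
2. ∠JLM = 97°  [△JLM]
3. ∠GLM = 83°  [linear pair at L on JG]

∠GLM = 83°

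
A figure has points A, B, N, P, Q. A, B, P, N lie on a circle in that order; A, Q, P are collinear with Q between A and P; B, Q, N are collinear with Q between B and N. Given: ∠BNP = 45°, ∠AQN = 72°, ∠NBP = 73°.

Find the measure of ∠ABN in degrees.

1. ∠BPN = 62°  [△BPN]
2. ∠NAP = 73°  [same arc PN]
3. ∠BAN = 118°  [cyclic ABPN, opposite ∠A+∠P]
4. ∠ANB = 35°  [△AQN]
5. ∠ABN = 27°  [△ABN]

∠ABN = 27°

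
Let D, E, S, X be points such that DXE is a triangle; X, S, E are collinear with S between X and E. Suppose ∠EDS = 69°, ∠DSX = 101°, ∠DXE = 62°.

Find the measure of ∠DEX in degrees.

∠DEX = 32°

1. ∠DSE = 79°  [linear pair at S on XE]
2. ∠DES = 32°  [△DSE]
3. ∠DEX = 32°  [S on ray EX]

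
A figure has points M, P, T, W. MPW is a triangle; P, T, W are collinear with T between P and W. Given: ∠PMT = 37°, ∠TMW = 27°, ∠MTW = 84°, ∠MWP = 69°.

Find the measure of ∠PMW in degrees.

∠PMW = 64°

1. ∠MTP = 96°  [linear pair at T on PW]
2. ∠MPT = 47°  [△MPT]
3. ∠MPW = 47°  [T on ray PW]
4. ∠PMW = 64°  [△MPW]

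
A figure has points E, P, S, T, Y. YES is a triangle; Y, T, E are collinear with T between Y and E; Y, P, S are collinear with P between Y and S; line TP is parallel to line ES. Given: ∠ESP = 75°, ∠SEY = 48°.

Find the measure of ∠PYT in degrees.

∠PYT = 57°

1. ∠ESY = 75°  [P on ray SY]
2. ∠EYS = 57°  [△YES]
3. ∠PYT = 57°  [T on YE, P on YS]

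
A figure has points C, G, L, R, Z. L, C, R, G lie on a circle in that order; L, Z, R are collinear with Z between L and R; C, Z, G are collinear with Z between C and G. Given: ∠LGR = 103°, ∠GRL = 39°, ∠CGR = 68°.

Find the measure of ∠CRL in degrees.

∠CRL = 35°

1. ∠LCR = 77°  [cyclic LCRG, opposite ∠C+∠G]
2. ∠CLR = 68°  [same arc CR]
3. ∠CRL = 35°  [△LCR]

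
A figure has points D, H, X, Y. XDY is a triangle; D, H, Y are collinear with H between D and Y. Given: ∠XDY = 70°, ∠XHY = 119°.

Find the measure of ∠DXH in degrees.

∠DXH = 49°

1. ∠HDX = 70°  [H on ray DY]
2. ∠DHX = 61°  [linear pair at H on DY]
3. ∠DXH = 49°  [△XDH]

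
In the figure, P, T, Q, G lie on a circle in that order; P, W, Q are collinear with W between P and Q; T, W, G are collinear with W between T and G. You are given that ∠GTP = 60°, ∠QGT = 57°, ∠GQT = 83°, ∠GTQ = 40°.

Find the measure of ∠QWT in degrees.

1. ∠QPT = 57°  [same arc TQ]
2. ∠PWT = 63°  [△PWT]
3. ∠QWT = 117°  [linear pair at W on PQ]

∠QWT = 117°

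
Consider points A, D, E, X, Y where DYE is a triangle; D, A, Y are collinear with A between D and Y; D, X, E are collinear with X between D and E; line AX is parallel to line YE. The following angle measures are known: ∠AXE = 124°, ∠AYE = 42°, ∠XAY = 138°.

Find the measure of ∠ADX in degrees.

1. ∠AXD = 56°  [linear pair at X on DE]
2. ∠DAX = 42°  [linear pair at A on DY]
3. ∠ADX = 82°  [△DAX]

∠ADX = 82°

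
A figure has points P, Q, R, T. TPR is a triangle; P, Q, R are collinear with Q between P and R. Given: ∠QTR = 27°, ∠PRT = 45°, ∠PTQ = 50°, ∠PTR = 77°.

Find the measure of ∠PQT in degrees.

1. ∠RPT = 58°  [△TPR]
2. ∠QPT = 58°  [Q on ray PR]
3. ∠PQT = 72°  [△TPQ]

∠PQT = 72°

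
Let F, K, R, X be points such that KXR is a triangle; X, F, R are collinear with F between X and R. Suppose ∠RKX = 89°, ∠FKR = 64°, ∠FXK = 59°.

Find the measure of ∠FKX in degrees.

1. ∠KXR = 59°  [F on ray XR]
2. ∠KRX = 32°  [△KXR]
3. ∠FRK = 32°  [F on ray RX]
4. ∠KFR = 84°  [△KFR]
5. ∠KFX = 96°  [linear pair at F on XR]
6. ∠FKX = 25°  [△KXF]

∠FKX = 25°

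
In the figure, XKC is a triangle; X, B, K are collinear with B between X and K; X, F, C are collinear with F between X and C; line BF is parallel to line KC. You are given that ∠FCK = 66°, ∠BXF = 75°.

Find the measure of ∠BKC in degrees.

∠BKC = 39°

1. ∠KCX = 66°  [F on ray CX]
2. ∠CXK = 75°  [B on XK, F on XC]
3. ∠CKX = 39°  [△XKC]
4. ∠BKC = 39°  [B on ray KX]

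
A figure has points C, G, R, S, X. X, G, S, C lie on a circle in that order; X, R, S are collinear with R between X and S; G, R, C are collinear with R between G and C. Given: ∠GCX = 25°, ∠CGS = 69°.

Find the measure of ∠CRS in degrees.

∠CRS = 94°

1. ∠CXS = 69°  [same arc SC]
2. ∠CRX = 86°  [△XRC]
3. ∠CRS = 94°  [linear pair at R on XS]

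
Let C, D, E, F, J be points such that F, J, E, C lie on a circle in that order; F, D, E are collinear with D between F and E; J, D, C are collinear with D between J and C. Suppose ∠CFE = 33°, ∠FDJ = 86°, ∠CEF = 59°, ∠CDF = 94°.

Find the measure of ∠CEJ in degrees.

∠CEJ = 112°

1. ∠CJE = 33°  [same arc EC]
2. ∠CDE = 86°  [vertical angles at D]
3. ∠ECJ = 35°  [△EDC]
4. ∠CEJ = 112°  [△JEC]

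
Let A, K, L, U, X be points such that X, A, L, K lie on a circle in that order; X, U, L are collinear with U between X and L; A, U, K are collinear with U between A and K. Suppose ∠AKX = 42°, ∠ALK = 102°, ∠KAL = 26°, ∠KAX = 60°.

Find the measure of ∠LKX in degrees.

∠LKX = 94°

1. ∠KXL = 26°  [same arc LK]
2. ∠KLX = 60°  [same arc XK]
3. ∠LKX = 94°  [△XLK]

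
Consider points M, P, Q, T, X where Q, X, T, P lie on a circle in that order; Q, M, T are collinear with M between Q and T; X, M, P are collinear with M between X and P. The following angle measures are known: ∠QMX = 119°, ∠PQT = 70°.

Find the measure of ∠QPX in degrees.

∠QPX = 49°

1. ∠PMT = 119°  [vertical angles at M]
2. ∠PMQ = 61°  [linear pair at M on QT]
3. ∠QPX = 49°  [△QMP]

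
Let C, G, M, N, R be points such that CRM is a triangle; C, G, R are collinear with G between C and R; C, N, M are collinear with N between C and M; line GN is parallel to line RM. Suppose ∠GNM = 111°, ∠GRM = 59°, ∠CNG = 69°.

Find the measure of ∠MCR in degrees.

∠MCR = 52°

1. ∠CRM = 59°  [G on ray RC]
2. ∠CMR = 69°  [GN∥RM, corresponding at N]
3. ∠MCR = 52°  [△CRM]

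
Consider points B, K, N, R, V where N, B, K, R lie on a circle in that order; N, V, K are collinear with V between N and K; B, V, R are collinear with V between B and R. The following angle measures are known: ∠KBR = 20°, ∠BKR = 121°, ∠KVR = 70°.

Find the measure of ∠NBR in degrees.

∠NBR = 71°

1. ∠KNR = 20°  [same arc KR]
2. ∠BNR = 59°  [cyclic NBKR, opposite ∠N+∠K]
3. ∠NVR = 110°  [linear pair at V on NK]
4. ∠BRN = 50°  [△NVR]
5. ∠NBR = 71°  [△NBR]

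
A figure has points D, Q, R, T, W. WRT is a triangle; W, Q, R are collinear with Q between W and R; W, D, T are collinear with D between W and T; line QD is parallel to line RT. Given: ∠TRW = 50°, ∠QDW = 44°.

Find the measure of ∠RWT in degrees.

1. ∠DQW = 50°  [QD∥RT, corresponding at Q]
2. ∠DWQ = 86°  [△WQD]
3. ∠RWT = 86°  [Q on WR, D on WT]

∠RWT = 86°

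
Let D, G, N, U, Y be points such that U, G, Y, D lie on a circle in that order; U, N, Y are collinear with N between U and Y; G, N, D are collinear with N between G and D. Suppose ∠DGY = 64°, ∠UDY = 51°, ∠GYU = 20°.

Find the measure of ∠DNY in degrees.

∠DNY = 84°

1. ∠DUY = 64°  [same arc YD]
2. ∠GDU = 20°  [same arc UG]
3. ∠DNU = 96°  [△UND]
4. ∠DNY = 84°  [linear pair at N on UY]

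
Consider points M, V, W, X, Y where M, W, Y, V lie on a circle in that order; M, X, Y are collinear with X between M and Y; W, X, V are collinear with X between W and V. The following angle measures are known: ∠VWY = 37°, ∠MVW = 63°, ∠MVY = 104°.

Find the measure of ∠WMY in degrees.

1. ∠MYW = 63°  [same arc MW]
2. ∠MWY = 76°  [cyclic MWYV, opposite ∠W+∠V]
3. ∠WMY = 41°  [△MWY]

∠WMY = 41°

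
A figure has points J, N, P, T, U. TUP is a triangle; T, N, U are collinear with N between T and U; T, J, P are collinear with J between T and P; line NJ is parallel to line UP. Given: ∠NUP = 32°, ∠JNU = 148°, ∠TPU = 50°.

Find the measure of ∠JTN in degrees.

∠JTN = 98°

1. ∠JNT = 32°  [linear pair at N on TU]
2. ∠NJT = 50°  [NJ∥UP, corresponding at J]
3. ∠JTN = 98°  [△TNJ]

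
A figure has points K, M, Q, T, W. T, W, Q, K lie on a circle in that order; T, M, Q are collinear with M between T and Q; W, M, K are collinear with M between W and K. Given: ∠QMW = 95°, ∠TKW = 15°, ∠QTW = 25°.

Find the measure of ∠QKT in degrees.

∠QKT = 40°

1. ∠TQW = 15°  [same arc TW]
2. ∠QWT = 140°  [△TWQ]
3. ∠QKT = 40°  [cyclic TWQK, opposite ∠W+∠K]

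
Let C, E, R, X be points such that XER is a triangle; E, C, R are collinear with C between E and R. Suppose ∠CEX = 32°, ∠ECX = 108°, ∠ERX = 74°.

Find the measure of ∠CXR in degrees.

1. ∠RCX = 72°  [linear pair at C on ER]
2. ∠CRX = 74°  [C on ray RE]
3. ∠CXR = 34°  [△XCR]

∠CXR = 34°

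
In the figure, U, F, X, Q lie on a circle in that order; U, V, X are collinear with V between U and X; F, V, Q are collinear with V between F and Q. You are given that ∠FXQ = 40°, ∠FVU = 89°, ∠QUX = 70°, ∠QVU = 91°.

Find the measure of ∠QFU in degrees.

∠QFU = 21°

1. ∠FUQ = 140°  [cyclic UFXQ, opposite ∠U+∠X]
2. ∠FQU = 19°  [△UVQ]
3. ∠QFU = 21°  [△UFQ]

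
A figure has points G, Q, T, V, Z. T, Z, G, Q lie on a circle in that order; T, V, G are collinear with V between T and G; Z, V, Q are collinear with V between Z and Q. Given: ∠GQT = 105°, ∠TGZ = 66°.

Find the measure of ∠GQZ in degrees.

∠GQZ = 39°

1. ∠GZT = 75°  [cyclic TZGQ, opposite ∠Z+∠Q]
2. ∠GTZ = 39°  [△TZG]
3. ∠GQZ = 39°  [same arc ZG]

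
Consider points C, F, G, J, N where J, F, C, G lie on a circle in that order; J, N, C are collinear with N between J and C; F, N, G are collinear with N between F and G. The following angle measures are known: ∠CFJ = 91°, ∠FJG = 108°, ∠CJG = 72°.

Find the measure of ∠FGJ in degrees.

1. ∠CGJ = 89°  [cyclic JFCG, opposite ∠F+∠G]
2. ∠GCJ = 19°  [△JCG]
3. ∠GFJ = 19°  [same arc JG]
4. ∠FGJ = 53°  [△JFG]

∠FGJ = 53°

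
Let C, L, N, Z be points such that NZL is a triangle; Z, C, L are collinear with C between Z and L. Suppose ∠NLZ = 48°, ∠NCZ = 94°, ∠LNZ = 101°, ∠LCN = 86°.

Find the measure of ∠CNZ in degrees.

∠CNZ = 55°

1. ∠LZN = 31°  [△NZL]
2. ∠CZN = 31°  [C on ray ZL]
3. ∠CNZ = 55°  [△NZC]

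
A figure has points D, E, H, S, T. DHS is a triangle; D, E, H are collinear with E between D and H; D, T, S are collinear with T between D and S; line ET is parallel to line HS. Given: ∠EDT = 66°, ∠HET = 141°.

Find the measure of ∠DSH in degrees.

∠DSH = 75°

1. ∠DET = 39°  [linear pair at E on DH]
2. ∠DTE = 75°  [△DET]
3. ∠DSH = 75°  [ET∥HS, corresponding at T]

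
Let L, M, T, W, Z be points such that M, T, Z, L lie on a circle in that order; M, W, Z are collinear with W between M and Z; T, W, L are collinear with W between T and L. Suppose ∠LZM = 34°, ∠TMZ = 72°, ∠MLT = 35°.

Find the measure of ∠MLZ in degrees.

1. ∠MZT = 35°  [same arc MT]
2. ∠MTZ = 73°  [△MTZ]
3. ∠MLZ = 107°  [cyclic MTZL, opposite ∠T+∠L]

∠MLZ = 107°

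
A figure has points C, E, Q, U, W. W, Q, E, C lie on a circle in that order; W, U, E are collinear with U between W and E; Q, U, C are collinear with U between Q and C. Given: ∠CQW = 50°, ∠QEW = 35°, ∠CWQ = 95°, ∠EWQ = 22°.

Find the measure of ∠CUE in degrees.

∠CUE = 108°

1. ∠CEW = 50°  [same arc WC]
2. ∠ECQ = 22°  [same arc QE]
3. ∠CUE = 108°  [△EUC]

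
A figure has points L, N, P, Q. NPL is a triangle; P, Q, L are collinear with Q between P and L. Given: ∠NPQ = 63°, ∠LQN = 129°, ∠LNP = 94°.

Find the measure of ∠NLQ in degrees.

1. ∠LPN = 63°  [Q on ray PL]
2. ∠NLP = 23°  [△NPL]
3. ∠NLQ = 23°  [Q on ray LP]

∠NLQ = 23°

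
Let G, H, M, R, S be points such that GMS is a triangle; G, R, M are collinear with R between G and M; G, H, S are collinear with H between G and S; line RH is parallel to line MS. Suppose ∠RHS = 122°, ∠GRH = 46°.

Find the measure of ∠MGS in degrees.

1. ∠GHR = 58°  [linear pair at H on GS]
2. ∠HGR = 76°  [△GRH]
3. ∠MGS = 76°  [R on GM, H on GS]

∠MGS = 76°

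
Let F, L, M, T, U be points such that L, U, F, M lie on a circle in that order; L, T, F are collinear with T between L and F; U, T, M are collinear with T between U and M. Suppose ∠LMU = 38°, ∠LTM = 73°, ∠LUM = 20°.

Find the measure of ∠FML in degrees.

∠FML = 91°

1. ∠FLM = 69°  [△LTM]
2. ∠LFM = 20°  [same arc LM]
3. ∠FML = 91°  [△LFM]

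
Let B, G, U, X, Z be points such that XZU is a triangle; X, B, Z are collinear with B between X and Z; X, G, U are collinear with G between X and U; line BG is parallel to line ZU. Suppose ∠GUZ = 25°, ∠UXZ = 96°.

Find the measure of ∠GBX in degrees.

1. ∠XUZ = 25°  [G on ray UX]
2. ∠UZX = 59°  [△XZU]
3. ∠GBX = 59°  [BG∥ZU, corresponding at B]

∠GBX = 59°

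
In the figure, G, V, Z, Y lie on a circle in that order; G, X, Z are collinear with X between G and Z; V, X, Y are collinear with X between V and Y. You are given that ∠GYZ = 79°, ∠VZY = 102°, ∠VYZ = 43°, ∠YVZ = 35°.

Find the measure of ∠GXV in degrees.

1. ∠GVZ = 101°  [cyclic GVZY, opposite ∠V+∠Y]
2. ∠VGZ = 43°  [same arc VZ]
3. ∠GZV = 36°  [△GVZ]
4. ∠VXZ = 109°  [△VXZ]
5. ∠GXV = 71°  [linear pair at X on GZ]

∠GXV = 71°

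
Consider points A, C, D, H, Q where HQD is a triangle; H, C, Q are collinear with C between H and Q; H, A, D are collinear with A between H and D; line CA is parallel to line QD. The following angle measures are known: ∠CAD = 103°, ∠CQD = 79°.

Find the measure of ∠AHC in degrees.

1. ∠CAH = 77°  [linear pair at A on HD]
2. ∠DQH = 79°  [C on ray QH]
3. ∠HDQ = 77°  [CA∥QD, corresponding at A]
4. ∠DHQ = 24°  [△HQD]
5. ∠AHC = 24°  [C on HQ, A on HD]

∠AHC = 24°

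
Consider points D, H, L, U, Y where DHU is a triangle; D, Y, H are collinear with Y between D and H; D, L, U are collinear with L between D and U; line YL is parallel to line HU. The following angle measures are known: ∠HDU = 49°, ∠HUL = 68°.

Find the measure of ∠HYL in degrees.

1. ∠DUH = 68°  [L on ray UD]
2. ∠DHU = 63°  [△DHU]
3. ∠DYL = 63°  [YL∥HU, corresponding at Y]
4. ∠HYL = 117°  [linear pair at Y on DH]

∠HYL = 117°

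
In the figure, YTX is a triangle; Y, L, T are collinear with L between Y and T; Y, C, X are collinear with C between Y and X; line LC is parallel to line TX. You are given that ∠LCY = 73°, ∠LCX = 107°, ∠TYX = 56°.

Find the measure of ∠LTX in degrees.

1. ∠TXY = 73°  [LC∥TX, corresponding at C]
2. ∠XTY = 51°  [△YTX]
3. ∠LTX = 51°  [L on ray TY]

∠LTX = 51°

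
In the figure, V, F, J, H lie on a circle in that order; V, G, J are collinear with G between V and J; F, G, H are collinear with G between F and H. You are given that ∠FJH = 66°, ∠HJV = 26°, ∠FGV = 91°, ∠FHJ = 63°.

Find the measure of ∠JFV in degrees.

∠JFV = 77°

1. ∠HFJ = 51°  [△FJH]
2. ∠HFV = 26°  [same arc VH]
3. ∠FGJ = 89°  [linear pair at G on VJ]
4. ∠FVJ = 63°  [△VGF]
5. ∠FJV = 40°  [△FGJ]
6. ∠JFV = 77°  [△VFJ]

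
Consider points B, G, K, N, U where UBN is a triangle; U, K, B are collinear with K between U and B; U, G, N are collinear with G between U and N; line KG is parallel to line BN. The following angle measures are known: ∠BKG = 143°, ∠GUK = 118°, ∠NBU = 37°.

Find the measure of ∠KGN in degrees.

∠KGN = 155°

1. ∠GKU = 37°  [linear pair at K on UB]
2. ∠KGU = 25°  [△UKG]
3. ∠KGN = 155°  [linear pair at G on UN]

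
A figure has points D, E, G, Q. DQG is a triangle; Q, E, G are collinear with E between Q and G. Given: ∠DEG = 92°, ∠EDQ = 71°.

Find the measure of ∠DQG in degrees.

∠DQG = 21°

1. ∠DEQ = 88°  [linear pair at E on QG]
2. ∠DQE = 21°  [△DQE]
3. ∠DQG = 21°  [E on ray QG]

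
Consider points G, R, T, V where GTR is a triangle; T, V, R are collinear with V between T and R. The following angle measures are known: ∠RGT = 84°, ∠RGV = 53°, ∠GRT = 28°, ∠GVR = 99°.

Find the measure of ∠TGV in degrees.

∠TGV = 31°

1. ∠GTR = 68°  [△GTR]
2. ∠GVT = 81°  [linear pair at V on TR]
3. ∠GTV = 68°  [V on ray TR]
4. ∠TGV = 31°  [△GTV]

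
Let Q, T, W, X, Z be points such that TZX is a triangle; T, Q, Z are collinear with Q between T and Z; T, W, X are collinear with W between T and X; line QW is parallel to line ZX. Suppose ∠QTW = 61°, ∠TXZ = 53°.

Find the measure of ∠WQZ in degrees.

∠WQZ = 114°

1. ∠XTZ = 61°  [Q on TZ, W on TX]
2. ∠TZX = 66°  [△TZX]
3. ∠TQW = 66°  [QW∥ZX, corresponding at Q]
4. ∠WQZ = 114°  [linear pair at Q on TZ]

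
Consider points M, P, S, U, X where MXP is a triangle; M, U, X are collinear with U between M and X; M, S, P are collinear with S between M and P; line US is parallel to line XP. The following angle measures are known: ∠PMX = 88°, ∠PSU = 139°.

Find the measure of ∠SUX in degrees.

1. ∠SMU = 88°  [U on MX, S on MP]
2. ∠MSU = 41°  [linear pair at S on MP]
3. ∠MUS = 51°  [△MUS]
4. ∠SUX = 129°  [linear pair at U on MX]

∠SUX = 129°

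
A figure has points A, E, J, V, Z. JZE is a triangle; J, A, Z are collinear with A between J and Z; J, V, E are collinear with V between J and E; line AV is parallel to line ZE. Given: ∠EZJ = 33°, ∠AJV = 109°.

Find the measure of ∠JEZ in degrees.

∠JEZ = 38°

1. ∠JAV = 33°  [AV∥ZE, corresponding at A]
2. ∠AVJ = 38°  [△JAV]
3. ∠JEZ = 38°  [AV∥ZE, corresponding at V]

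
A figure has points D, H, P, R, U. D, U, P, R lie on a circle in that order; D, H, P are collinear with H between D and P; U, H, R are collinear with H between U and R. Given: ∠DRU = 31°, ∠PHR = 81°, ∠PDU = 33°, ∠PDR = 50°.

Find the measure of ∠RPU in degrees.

∠RPU = 97°

1. ∠PRU = 33°  [same arc UP]
2. ∠PUR = 50°  [same arc PR]
3. ∠RPU = 97°  [△UPR]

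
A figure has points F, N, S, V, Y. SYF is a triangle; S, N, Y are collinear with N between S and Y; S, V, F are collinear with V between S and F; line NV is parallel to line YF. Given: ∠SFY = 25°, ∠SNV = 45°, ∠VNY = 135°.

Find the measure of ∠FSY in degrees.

∠FSY = 110°

1. ∠NVS = 25°  [NV∥YF, corresponding at V]
2. ∠NSV = 110°  [△SNV]
3. ∠FSY = 110°  [N on SY, V on SF]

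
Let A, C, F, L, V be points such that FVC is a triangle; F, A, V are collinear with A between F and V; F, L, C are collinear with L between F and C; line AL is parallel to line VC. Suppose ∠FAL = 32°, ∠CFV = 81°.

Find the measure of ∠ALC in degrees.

∠ALC = 113°

1. ∠CVF = 32°  [AL∥VC, corresponding at A]
2. ∠FCV = 67°  [△FVC]
3. ∠ALF = 67°  [AL∥VC, corresponding at L]
4. ∠ALC = 113°  [linear pair at L on FC]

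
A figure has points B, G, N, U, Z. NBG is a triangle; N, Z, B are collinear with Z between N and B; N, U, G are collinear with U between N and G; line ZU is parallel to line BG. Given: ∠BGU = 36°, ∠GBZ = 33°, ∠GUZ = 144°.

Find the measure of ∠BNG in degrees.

∠BNG = 111°

1. ∠BGN = 36°  [U on ray GN]
2. ∠GBN = 33°  [Z on ray BN]
3. ∠BNG = 111°  [△NBG]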